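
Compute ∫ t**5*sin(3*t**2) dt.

-t**4*cos(3*t**2)/6 + t**2*sin(3*t**2)/9 + cos(3*t**2)/27 + C

Let u = t², du = 2t dt; rewrite as (1/2)∫ u^2·sin(3u) du.
Now integrate by parts 2 times.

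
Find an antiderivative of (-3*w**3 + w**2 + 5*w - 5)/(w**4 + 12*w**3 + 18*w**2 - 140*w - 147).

-31*log(w - 3)/200 + log(w + 1)/24 - 433*log(w + 7)/150 - 173/(10*w + 70) + C

Factor the denominator: (w - 3)*(w + 1)*(w + 7)**2.
Partial-fraction decomposition: -433/(150*(w + 7)) + 173/(10*(w + 7)**2) + 1/(24*(w + 1)) - 31/(200*(w - 3)).
Integrate each term; A/(w−a) gives A·log|w−a|; A/(w−a)² gives −A/(w−a).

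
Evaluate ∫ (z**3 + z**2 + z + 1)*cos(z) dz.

Use integration by parts with u = z**3 + z**2 + z + 1, dv = cos(z) dz, so v = sin(z).
Apply parts 3 times (tabular method): alternate signs, differentiate u down to 0, integrate dv up.

z**3*sin(z) + z**2*sin(z) + 3*z**2*cos(z) - 5*z*sin(z) + 2*z*cos(z) - sin(z) - 5*cos(z) + C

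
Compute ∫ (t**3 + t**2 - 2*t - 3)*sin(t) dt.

-t**3*cos(t) + 3*t**2*sin(t) - t**2*cos(t) + 2*t*sin(t) + 8*t*cos(t) - 8*sin(t) + 5*cos(t) + C

Use integration by parts with u = t**3 + t**2 - 2*t - 3, dv = sin(t) dt, so v = -cos(t).
Apply parts 3 times (tabular method): alternate signs, differentiate u down to 0, integrate dv up.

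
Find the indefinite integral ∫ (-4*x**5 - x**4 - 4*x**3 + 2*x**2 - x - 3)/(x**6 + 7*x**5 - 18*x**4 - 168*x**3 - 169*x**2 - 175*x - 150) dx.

Factor the denominator: (x - 5)*(x + 1)*(x + 5)*(x + 6)*(x**2 + 1).
Partial-fraction decomposition: -(x - 1)/(52*(x**2 + 1)) - 831/(55*(x + 6)) + 12427/(1040*(x + 5)) - 7/(240*(x + 1)) - 13583/(17160*(x - 5)).
Integrate each term; A/(x−a) gives A·log|x−a|; the (Bx+D)/(x²+p²) term gives a log and an atan.

-13583*log(x - 5)/17160 - 7*log(x + 1)/240 + 12427*log(x + 5)/1040 - 831*log(x + 6)/55 - log(x**2 + 1)/104 + atan(x)/52 + C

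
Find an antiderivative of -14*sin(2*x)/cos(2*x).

7*log(cos(2*x)) + C

Let u = cos(2*x), so du = (-2*sin(2*x)) dx.
Rewriting, the integral becomes 7·∫ 1/u du = 7·log(u).
Substituting back, u = cos(2*x).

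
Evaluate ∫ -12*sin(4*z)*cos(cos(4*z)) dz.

3*sin(cos(4*z)) + C

Let u = cos(4*z), so du = (-4*sin(4*z)) dz.
Rewriting, the integral becomes 3·∫ cos(u) du = 3·sin(u).
Substituting back, u = cos(4*z).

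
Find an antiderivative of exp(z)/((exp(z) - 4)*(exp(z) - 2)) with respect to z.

log(exp(z) - 4)/2 - log(exp(z) - 2)/2 + C

Let u = e^z, du = e^z dz.
The integral becomes ∫ du/((u-2)(u-4)); decompose into partial fractions.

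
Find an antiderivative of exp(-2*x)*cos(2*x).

Let I denote the integral. Integrate by parts with u = cos(2*x), dv = exp(-2*x) dx, so v = -exp(-2*x)/2: I = -exp(-2*x)*cos(2*x)/2 − ∫ exp(-2*x)*sin(2*x) dx.
Apply parts again with u = sin(2*x), dv = exp(-2*x) dx: ∫ exp(-2*x)*sin(2*x) dx = -exp(-2*x)*sin(2*x)/2 + I. Substituting back brings back I: I = exp(-2*x)*sin(2*x)/2 - exp(-2*x)*cos(2*x)/2 − I.
Solving for I: (1 + 1)·I equals the remaining terms, so I = (1/2)·(exp(-2*x)*sin(2*x)/2 - exp(-2*x)*cos(2*x)/2).

exp(-2*x)*sin(2*x)/4 - exp(-2*x)*cos(2*x)/4 + C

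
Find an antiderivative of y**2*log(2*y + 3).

Use integration by parts with u = log(2*y + 3), dv = y**2 dy.
Then du = 2/(2*y + 3) dy and v = y**3/3.

y**3*log(2*y + 3)/3 - y**3/9 + y**2/4 - 3*y/4 + 9*log(2*y + 3)/8 + C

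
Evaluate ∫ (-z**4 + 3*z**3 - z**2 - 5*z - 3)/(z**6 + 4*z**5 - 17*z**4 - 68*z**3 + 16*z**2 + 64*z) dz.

Factor the denominator: z*(z - 4)*(z - 1)*(z + 1)*(z + 4)**2.
Partial-fraction decomposition: -121/(19200*(z + 4)) - 149/(160*(z + 4)**2) + 1/(30*(z + 1)) + 7/(150*(z - 1)) - 103/(3840*(z - 4)) - 3/(64*z).
Integrate each term; A/(z−a) gives A·log|z−a|; A/(z−a)² gives −A/(z−a).

-3*log(z)/64 - 103*log(z - 4)/3840 + 7*log(z - 1)/150 + log(z + 1)/30 - 121*log(z + 4)/19200 + 149/(160*z + 640) + C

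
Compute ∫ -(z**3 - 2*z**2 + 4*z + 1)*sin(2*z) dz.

z**3*cos(2*z)/2 - 3*z**2*sin(2*z)/4 - z**2*cos(2*z) + z*sin(2*z) + 5*z*cos(2*z)/4 - 5*sin(2*z)/8 + cos(2*z) + C

Use integration by parts with u = z**3 - 2*z**2 + 4*z + 1, dv = -sin(2*z) dz, so v = cos(2*z)/2.
Apply parts 3 times (tabular method): alternate signs, differentiate u down to 0, integrate dv up.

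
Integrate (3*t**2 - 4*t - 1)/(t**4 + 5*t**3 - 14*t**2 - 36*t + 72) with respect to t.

281*log(t - 2)/1600 + 38*log(t + 3)/75 - 131*log(t + 6)/192 - 3/(40*t - 80) + C

Factor the denominator: (t - 2)**2*(t + 3)*(t + 6).
Partial-fraction decomposition: -131/(192*(t + 6)) + 38/(75*(t + 3)) + 281/(1600*(t - 2)) + 3/(40*(t - 2)**2).
Integrate each term; A/(t−a) gives A·log|t−a|; A/(t−a)² gives −A/(t−a).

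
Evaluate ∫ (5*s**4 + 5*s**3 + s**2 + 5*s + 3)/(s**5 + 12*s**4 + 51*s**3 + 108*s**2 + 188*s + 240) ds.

267*log(s + 3)/26 - 959*log(s + 4)/20 + 2503*log(s + 5)/58 - 3577*log(s**2 + 4)/15080 - 204*atan(s/2)/1885 + C

Factor the denominator: (s + 3)*(s + 4)*(s + 5)*(s**2 + 4).
Partial-fraction decomposition: -(3577*s + 1632)/(7540*(s**2 + 4)) + 2503/(58*(s + 5)) - 959/(20*(s + 4)) + 267/(26*(s + 3)).
Integrate each term; A/(s−a) gives A·log|s−a|; the (Bs+D)/(s²+p²) term gives a log and an atan.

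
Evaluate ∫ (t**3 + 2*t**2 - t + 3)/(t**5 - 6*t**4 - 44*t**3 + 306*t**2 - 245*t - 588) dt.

Factor the denominator: (t - 7)*(t - 4)*(t - 3)*(t + 1)*(t + 7).
Partial-fraction decomposition: -47/(1848*(t + 7)) - 1/(192*(t + 1)) + 9/(32*(t - 3)) - 19/(33*(t - 4)) + 437/(1344*(t - 7)).
Integrate each term: A/(t−a) contributes A·log|t−a|.

437*log(t - 7)/1344 - 19*log(t - 4)/33 + 9*log(t - 3)/32 - log(t + 1)/192 - 47*log(t + 7)/1848 + C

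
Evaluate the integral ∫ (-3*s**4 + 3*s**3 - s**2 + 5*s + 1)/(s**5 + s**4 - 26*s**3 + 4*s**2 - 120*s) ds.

Factor the denominator: s*(s - 5)*(s + 6)*(s**2 + 4).
Partial-fraction decomposition: -(717*s - 562)/(2320*(s**2 + 4)) - 4601/(2640*(s + 6)) - 1499/(1595*(s - 5)) - 1/(120*s).
Integrate each term; A/(s−a) gives A·log|s−a|; the (Bs+D)/(s²+p²) term gives a log and an atan.

-log(s)/120 - 1499*log(s - 5)/1595 - 4601*log(s + 6)/2640 - 717*log(s**2 + 4)/4640 + 281*atan(s/2)/2320 + C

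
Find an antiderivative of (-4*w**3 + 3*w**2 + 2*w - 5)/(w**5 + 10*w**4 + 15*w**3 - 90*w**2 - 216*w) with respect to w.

5*log(w)/216 - 40*log(w - 3)/567 + 62*log(w + 3)/27 - 291*log(w + 4)/56 + 955*log(w + 6)/324 + C

Factor the denominator: w*(w - 3)*(w + 3)*(w + 4)*(w + 6).
Partial-fraction decomposition: 955/(324*(w + 6)) - 291/(56*(w + 4)) + 62/(27*(w + 3)) - 40/(567*(w - 3)) + 5/(216*w).
Integrate each term: A/(w−a) contributes A·log|w−a|.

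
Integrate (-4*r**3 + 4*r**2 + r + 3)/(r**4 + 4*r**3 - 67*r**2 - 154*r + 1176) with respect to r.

-711*log(r - 6)/338 + 185*log(r - 4)/242 - 54413*log(r + 7)/20449 - 1564/(143*r + 1001) + C

Factor the denominator: (r - 6)*(r - 4)*(r + 7)**2.
Partial-fraction decomposition: -54413/(20449*(r + 7)) + 1564/(143*(r + 7)**2) + 185/(242*(r - 4)) - 711/(338*(r - 6)).
Integrate each term; A/(r−a) gives A·log|r−a|; A/(r−a)² gives −A/(r−a).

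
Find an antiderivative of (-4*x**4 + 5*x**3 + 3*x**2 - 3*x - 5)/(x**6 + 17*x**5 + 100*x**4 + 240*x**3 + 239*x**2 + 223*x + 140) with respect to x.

Factor the denominator: (x + 1)*(x + 4)*(x + 5)*(x + 7)*(x**2 + 1).
Partial-fraction decomposition: (267*x - 269)/(5525*(x**2 + 1)) + 2789/(450*(x + 7)) - 190/(13*(x + 5)) + 1289/(153*(x + 4)) - 1/(18*(x + 1)).
Integrate each term; A/(x−a) gives A·log|x−a|; the (Bx+D)/(x²+p²) term gives a log and an atan.

-log(x + 1)/18 + 1289*log(x + 4)/153 - 190*log(x + 5)/13 + 2789*log(x + 7)/450 + 267*log(x**2 + 1)/11050 - 269*atan(x)/5525 + C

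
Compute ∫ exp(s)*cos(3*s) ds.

3*exp(s)*sin(3*s)/10 + exp(s)*cos(3*s)/10 + C

Let I denote the integral. Integrate by parts with u = cos(3*s), dv = exp(s) ds, so v = exp(s): I = exp(s)*cos(3*s) + 3·∫ exp(s)*sin(3*s) ds.
Apply parts again with u = sin(3*s), dv = exp(s) ds: ∫ exp(s)*sin(3*s) ds = exp(s)*sin(3*s) − 3·I. Substituting back brings back I: I = 3*exp(s)*sin(3*s) + exp(s)*cos(3*s) − 9·I.
Solving for I: (1 + 9)·I equals the remaining terms, so I = (1/10)·(3*exp(s)*sin(3*s) + exp(s)*cos(3*s)).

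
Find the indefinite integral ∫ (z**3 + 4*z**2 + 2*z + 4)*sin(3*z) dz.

Use integration by parts with u = z**3 + 4*z**2 + 2*z + 4, dv = sin(3*z) dz, so v = -cos(3*z)/3.
Apply parts 3 times (tabular method): alternate signs, differentiate u down to 0, integrate dv up.

-z**3*cos(3*z)/3 + z**2*sin(3*z)/3 - 4*z**2*cos(3*z)/3 + 8*z*sin(3*z)/9 - 4*z*cos(3*z)/9 + 4*sin(3*z)/27 - 28*cos(3*z)/27 + C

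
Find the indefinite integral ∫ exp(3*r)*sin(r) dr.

3*exp(3*r)*sin(r)/10 - exp(3*r)*cos(r)/10 + C

Let I denote the integral. Integrate by parts with u = sin(r), dv = exp(3*r) dr, so v = exp(3*r)/3: I = exp(3*r)*sin(r)/3 − (1/3)·∫ exp(3*r)*cos(r) dr.
Apply parts again with u = cos(r), dv = exp(3*r) dr: ∫ exp(3*r)*cos(r) dr = exp(3*r)*cos(r)/3 + (1/3)·I. Substituting back brings back I: I = exp(3*r)*sin(r)/3 - exp(3*r)*cos(r)/9 − (1/9)·I.
Solving for I: (1 + 1/9)·I equals the remaining terms, so I = (9/10)·(exp(3*r)*sin(r)/3 - exp(3*r)*cos(r)/9).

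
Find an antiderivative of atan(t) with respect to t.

Use integration by parts with u = arctan(t), dv = dt.
Then du = 1/(t**2 + 1) dt.

t*atan(t) - log(t**2 + 1)/2 + C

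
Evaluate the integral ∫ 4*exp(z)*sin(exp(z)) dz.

Let u = exp(z), so du = (exp(z)) dz.
Rewriting, the integral becomes 4·∫ sin(u) du = 4·-cos(u).
Substituting back, u = exp(z).

-4*cos(exp(z)) + C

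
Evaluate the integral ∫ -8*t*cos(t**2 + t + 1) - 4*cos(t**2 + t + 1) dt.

Let u = t**2 + t + 1, so du = (2*t + 1) dt.
Rewriting, the integral becomes -4·∫ cos(u) du = -4·sin(u).
Substituting back, u = t**2 + t + 1.

-4*sin(t**2 + t + 1) + C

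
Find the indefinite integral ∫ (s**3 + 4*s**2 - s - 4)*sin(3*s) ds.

Use integration by parts with u = s**3 + 4*s**2 - s - 4, dv = sin(3*s) ds, so v = -cos(3*s)/3.
Apply parts 3 times (tabular method): alternate signs, differentiate u down to 0, integrate dv up.

-s**3*cos(3*s)/3 + s**2*sin(3*s)/3 - 4*s**2*cos(3*s)/3 + 8*s*sin(3*s)/9 + 5*s*cos(3*s)/9 - 5*sin(3*s)/27 + 44*cos(3*s)/27 + C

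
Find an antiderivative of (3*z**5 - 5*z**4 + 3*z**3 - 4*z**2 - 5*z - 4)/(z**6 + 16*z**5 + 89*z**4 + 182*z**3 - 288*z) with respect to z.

Factor the denominator: z*(z - 1)*(z + 3)*(z + 4)**2*(z + 6).
Partial-fraction decomposition: 15287/(252*(z + 6)) - 4643/(200*(z + 4)) + 574/(5*(z + 4)**2) - 310/(9*(z + 3)) - 3/(175*(z - 1)) + 1/(72*z).
Integrate each term; A/(z−a) gives A·log|z−a|; A/(z−a)² gives −A/(z−a).

log(z)/72 - 3*log(z - 1)/175 - 310*log(z + 3)/9 - 4643*log(z + 4)/200 + 15287*log(z + 6)/252 - 574/(5*z + 20) + C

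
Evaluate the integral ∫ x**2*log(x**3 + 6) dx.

x**3*log(x**3 + 6)/3 - x**3/3 + 2*log(x**3 + 6) + C

Let u = x**3 + 6, so du = (3*x**2) dx.
The integral becomes (1/3)·∫ log(u) du; integrate by parts with u′=log(u), dv′=du.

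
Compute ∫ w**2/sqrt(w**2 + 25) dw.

w*sqrt(w**2 + 25)/2 - 25*log(w + sqrt(w**2 + 25))/2 + C

Substitute w = 5·tan(θ), so dw = 5·sec(θ)^2 dθ and the radical becomes sqrt(w**2 + 25) = 5·sec(θ) by the Pythagorean identity.
Integrate the resulting trig expression in θ, then back-substitute tan(θ) = w/5, sec(θ) = sqrt(w**2 + 25)/5 (absorbing any constant into C).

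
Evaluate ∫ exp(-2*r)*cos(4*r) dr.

Let I denote the integral. Integrate by parts with u = cos(4*r), dv = exp(-2*r) dr, so v = -exp(-2*r)/2: I = -exp(-2*r)*cos(4*r)/2 − 2·∫ exp(-2*r)*sin(4*r) dr.
Apply parts again with u = sin(4*r), dv = exp(-2*r) dr: ∫ exp(-2*r)*sin(4*r) dr = -exp(-2*r)*sin(4*r)/2 + 2·I. Substituting back brings back I: I = exp(-2*r)*sin(4*r) - exp(-2*r)*cos(4*r)/2 − 4·I.
Solving for I: (1 + 4)·I equals the remaining terms, so I = (1/5)·(exp(-2*r)*sin(4*r) - exp(-2*r)*cos(4*r)/2).

exp(-2*r)*sin(4*r)/5 - exp(-2*r)*cos(4*r)/10 + C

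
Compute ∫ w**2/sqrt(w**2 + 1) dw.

w*sqrt(w**2 + 1)/2 - log(w + sqrt(w**2 + 1))/2 + C

Substitute w = tan(θ), so dw = sec(θ)^2 dθ and the radical becomes sqrt(w**2 + 1) = sec(θ) by the Pythagorean identity.
Integrate the resulting trig expression in θ, then back-substitute tan(θ) = w, sec(θ) = sqrt(w**2 + 1) (absorbing any constant into C).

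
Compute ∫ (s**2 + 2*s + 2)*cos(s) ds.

s**2*sin(s) + 2*s*sin(s) + 2*s*cos(s) + 2*cos(s) + C

Use integration by parts with u = s**2 + 2*s + 2, dv = cos(s) ds, so v = sin(s).
Apply parts 2 times (tabular method): alternate signs, differentiate u down to 0, integrate dv up.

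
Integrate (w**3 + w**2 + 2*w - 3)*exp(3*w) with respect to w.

(3*w**3 + 6*w - 11)*exp(3*w)/9 + C

Use integration by parts with u = w**3 + w**2 + 2*w - 3, dv = exp(3*w) dw, so v = exp(3*w)/3.
Apply parts 3 times (tabular method): alternate signs, differentiate u down to 0, integrate dv up.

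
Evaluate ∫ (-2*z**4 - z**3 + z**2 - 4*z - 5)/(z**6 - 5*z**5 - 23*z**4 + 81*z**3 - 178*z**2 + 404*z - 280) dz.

-5129*log(z - 7)/19080 + 7*log(z - 2)/40 - 11*log(z - 1)/180 + 155*log(z + 5)/2088 + 4961*log(z**2 + 4)/122960 - 1107*atan(z/2)/61480 + C

Factor the denominator: (z - 7)*(z - 2)*(z - 1)*(z + 5)*(z**2 + 4).
Partial-fraction decomposition: 41*(121*z - 54)/(61480*(z**2 + 4)) + 155/(2088*(z + 5)) - 11/(180*(z - 1)) + 7/(40*(z - 2)) - 5129/(19080*(z - 7)).
Integrate each term; A/(z−a) gives A·log|z−a|; the (Bz+D)/(z²+p²) term gives a log and an atan.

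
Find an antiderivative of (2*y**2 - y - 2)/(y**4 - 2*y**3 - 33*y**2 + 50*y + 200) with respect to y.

Factor the denominator: (y - 5)*(y - 4)*(y + 2)*(y + 5).
Partial-fraction decomposition: -53/(270*(y + 5)) + 4/(63*(y + 2)) - 13/(27*(y - 4)) + 43/(70*(y - 5)).
Integrate each term: A/(y−a) contributes A·log|y−a|.

43*log(y - 5)/70 - 13*log(y - 4)/27 + 4*log(y + 2)/63 - 53*log(y + 5)/270 + C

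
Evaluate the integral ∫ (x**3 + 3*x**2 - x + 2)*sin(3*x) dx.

Use integration by parts with u = x**3 + 3*x**2 - x + 2, dv = sin(3*x) dx, so v = -cos(3*x)/3.
Apply parts 3 times (tabular method): alternate signs, differentiate u down to 0, integrate dv up.

-x**3*cos(3*x)/3 + x**2*sin(3*x)/3 - x**2*cos(3*x) + 2*x*sin(3*x)/3 + 5*x*cos(3*x)/9 - 5*sin(3*x)/27 - 4*cos(3*x)/9 + C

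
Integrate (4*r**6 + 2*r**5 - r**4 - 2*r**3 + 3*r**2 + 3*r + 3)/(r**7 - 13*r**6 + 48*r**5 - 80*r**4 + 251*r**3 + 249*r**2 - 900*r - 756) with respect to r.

Factor the denominator: (r - 7)*(r - 6)*(r - 2)*(r + 1)**2*(r**2 + 9).
Partial-fraction decomposition: -(797*r - 2202)/(1950*(r**2 + 9)) + 1987/(235200*(r + 1)) - 1/(280*(r + 1)**2) + 103/(780*(r - 2)) - 66859/(2940*(r - 6)) + 8643/(320*(r - 7)).
Integrate each term; A/(r−a) gives A·log|r−a|; the (Br+D)/(r²+p²) term gives a log and an atan.

8643*log(r - 7)/320 - 66859*log(r - 6)/2940 + 103*log(r - 2)/780 + 1987*log(r + 1)/235200 - 797*log(r**2 + 9)/3900 + 367*atan(r/3)/975 + 1/(280*r + 280) + C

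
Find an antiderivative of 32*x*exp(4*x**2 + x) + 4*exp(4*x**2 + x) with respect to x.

4*exp(4*x**2 + x) + C

Let u = 4*x**2 + x, so du = (8*x + 1) dx.
Rewriting, the integral becomes 4·∫ e^u du = 4·e^u.
Substituting back, u = 4*x**2 + x.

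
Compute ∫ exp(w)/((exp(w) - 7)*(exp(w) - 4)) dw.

Let u = e^w, du = e^w dw.
The integral becomes ∫ du/((u-7)(u-4)); decompose into partial fractions.

log(exp(w) - 7)/3 - log(exp(w) - 4)/3 + C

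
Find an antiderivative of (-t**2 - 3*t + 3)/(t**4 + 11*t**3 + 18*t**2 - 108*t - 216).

-log(t - 3)/27 - log(t + 2)/16 + 43*log(t + 6)/432 + 5/(12*t + 72) + C

Factor the denominator: (t - 3)*(t + 2)*(t + 6)**2.
Partial-fraction decomposition: 43/(432*(t + 6)) - 5/(12*(t + 6)**2) - 1/(16*(t + 2)) - 1/(27*(t - 3)).
Integrate each term; A/(t−a) gives A·log|t−a|; A/(t−a)² gives −A/(t−a).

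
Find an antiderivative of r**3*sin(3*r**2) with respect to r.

Let u = r², du = 2r dr; rewrite as (1/2)∫ u^1·sin(3u) du.
Now integrate by parts 1 time.

-r**2*cos(3*r**2)/6 + sin(3*r**2)/18 + C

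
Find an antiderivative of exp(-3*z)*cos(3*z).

Let I denote the integral. Integrate by parts with u = cos(3*z), dv = exp(-3*z) dz, so v = -exp(-3*z)/3: I = -exp(-3*z)*cos(3*z)/3 − ∫ exp(-3*z)*sin(3*z) dz.
Apply parts again with u = sin(3*z), dv = exp(-3*z) dz: ∫ exp(-3*z)*sin(3*z) dz = -exp(-3*z)*sin(3*z)/3 + I. Substituting back brings back I: I = exp(-3*z)*sin(3*z)/3 - exp(-3*z)*cos(3*z)/3 − I.
Solving for I: (1 + 1)·I equals the remaining terms, so I = (1/2)·(exp(-3*z)*sin(3*z)/3 - exp(-3*z)*cos(3*z)/3).

exp(-3*z)*sin(3*z)/6 - exp(-3*z)*cos(3*z)/6 + C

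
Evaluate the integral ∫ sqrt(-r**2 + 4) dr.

Substitute r = 2·sin(θ), so dr = 2·cos(θ) dθ and the radical becomes sqrt(-r**2 + 4) = 2·cos(θ) by the Pythagorean identity.
Integrate the resulting trig expression in θ, then back-substitute θ = asin(r/2), sin(θ) = r/2, cos(θ) = sqrt(-r**2 + 4)/2 (absorbing any constant into C).

r*sqrt(-r**2 + 4)/2 + 2*asin(r/2) + C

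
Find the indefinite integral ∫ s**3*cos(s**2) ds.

Let u = s², du = 2s ds; rewrite as (1/2)∫ u^1·cos(1u) du.
Now integrate by parts 1 time.

s**2*sin(s**2)/2 + cos(s**2)/2 + C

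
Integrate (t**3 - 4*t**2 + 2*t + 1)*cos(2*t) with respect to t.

t**3*sin(2*t)/2 - 2*t**2*sin(2*t) + 3*t**2*cos(2*t)/4 + t*sin(2*t)/4 - 2*t*cos(2*t) + 3*sin(2*t)/2 + cos(2*t)/8 + C

Use integration by parts with u = t**3 - 4*t**2 + 2*t + 1, dv = cos(2*t) dt, so v = sin(2*t)/2.
Apply parts 3 times (tabular method): alternate signs, differentiate u down to 0, integrate dv up.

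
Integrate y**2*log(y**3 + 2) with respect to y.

Let u = y**3 + 2, so du = (3*y**2) dy.
The integral becomes (1/3)·∫ log(u) du; integrate by parts with u′=log(u), dv′=du.

y**3*log(y**3 + 2)/3 - y**3/3 + 2*log(y**3 + 2)/3 + C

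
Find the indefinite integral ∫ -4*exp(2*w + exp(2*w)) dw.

Let u = exp(2*w), so du = (2*exp(2*w)) dw.
Rewriting, the integral becomes -2·∫ e^u du = -2·e^u.
Substituting back, u = exp(2*w).

-2*exp(exp(2*w)) + C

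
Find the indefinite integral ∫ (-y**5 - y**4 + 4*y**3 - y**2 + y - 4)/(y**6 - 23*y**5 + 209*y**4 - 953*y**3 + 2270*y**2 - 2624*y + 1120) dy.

-8941*log(y - 7)/270 + 1637*log(y - 5)/12 - 1871*log(y - 4)/18 - 11*log(y - 2)/30 + log(y - 1)/108 + 520/(9*y - 36) + C

Factor the denominator: (y - 7)*(y - 5)*(y - 4)**2*(y - 2)*(y - 1).
Partial-fraction decomposition: 1/(108*(y - 1)) - 11/(30*(y - 2)) - 1871/(18*(y - 4)) - 520/(9*(y - 4)**2) + 1637/(12*(y - 5)) - 8941/(270*(y - 7)).
Integrate each term; A/(y−a) gives A·log|y−a|; A/(y−a)² gives −A/(y−a).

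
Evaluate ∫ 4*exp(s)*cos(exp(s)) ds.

Let u = exp(s), so du = (exp(s)) ds.
Rewriting, the integral becomes 4·∫ cos(u) du = 4·sin(u).
Substituting back, u = exp(s).

4*sin(exp(s)) + C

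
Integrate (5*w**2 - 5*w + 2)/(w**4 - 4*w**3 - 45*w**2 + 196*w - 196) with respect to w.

Factor the denominator: (w - 7)*(w - 2)**2*(w + 7).
Partial-fraction decomposition: -47/(189*(w + 7)) - 241/(675*(w - 2)) - 4/(15*(w - 2)**2) + 106/(175*(w - 7)).
Integrate each term; A/(w−a) gives A·log|w−a|; A/(w−a)² gives −A/(w−a).

106*log(w - 7)/175 - 241*log(w - 2)/675 - 47*log(w + 7)/189 + 4/(15*w - 30) + C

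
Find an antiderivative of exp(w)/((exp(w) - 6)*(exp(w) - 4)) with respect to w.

log(exp(w) - 6)/2 - log(exp(w) - 4)/2 + C

Let u = e^w, du = e^w dw.
The integral becomes ∫ du/((u-6)(u-4)); decompose into partial fractions.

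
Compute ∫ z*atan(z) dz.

z**2*atan(z)/2 - z/2 + atan(z)/2 + C

Use integration by parts with u = arctan(z), dv = z dz.
Then du = 1/(z**2 + 1) dz.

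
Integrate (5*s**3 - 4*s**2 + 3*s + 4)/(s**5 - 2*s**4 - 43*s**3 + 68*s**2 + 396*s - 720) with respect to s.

Factor the denominator: (s - 6)*(s - 3)*(s - 2)*(s + 4)*(s + 5).
Partial-fraction decomposition: -92/(77*(s + 5)) + 14/(15*(s + 4)) + 17/(84*(s - 2)) - 2/(3*(s - 3)) + 479/(660*(s - 6)).
Integrate each term: A/(s−a) contributes A·log|s−a|.

479*log(s - 6)/660 - 2*log(s - 3)/3 + 17*log(s - 2)/84 + 14*log(s + 4)/15 - 92*log(s + 5)/77 + C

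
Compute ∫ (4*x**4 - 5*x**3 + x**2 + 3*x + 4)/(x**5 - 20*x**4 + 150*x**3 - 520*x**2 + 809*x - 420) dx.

Factor the denominator: (x - 7)*(x - 5)*(x - 4)*(x - 3)*(x - 1).
Partial-fraction decomposition: 7/(144*(x - 1)) - 211/(16*(x - 3)) + 736/(9*(x - 4)) - 1919/(16*(x - 5)) + 7963/(144*(x - 7)).
Integrate each term: A/(x−a) contributes A·log|x−a|.

7963*log(x - 7)/144 - 1919*log(x - 5)/16 + 736*log(x - 4)/9 - 211*log(x - 3)/16 + 7*log(x - 1)/144 + C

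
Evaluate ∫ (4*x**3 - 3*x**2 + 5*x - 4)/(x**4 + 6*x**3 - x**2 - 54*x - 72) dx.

Factor the denominator: (x - 3)*(x + 2)*(x + 3)*(x + 4).
Partial-fraction decomposition: 164/(7*(x + 4)) - 77/(3*(x + 3)) + 29/(5*(x + 2)) + 46/(105*(x - 3)).
Integrate each term: A/(x−a) contributes A·log|x−a|.

46*log(x - 3)/105 + 29*log(x + 2)/5 - 77*log(x + 3)/3 + 164*log(x + 4)/7 + C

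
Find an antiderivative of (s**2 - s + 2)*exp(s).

Use integration by parts with u = s**2 - s + 2, dv = exp(s) ds, so v = exp(s).
Apply parts 2 times (tabular method): alternate signs, differentiate u down to 0, integrate dv up.

(s**2 - 3*s + 5)*exp(s) + C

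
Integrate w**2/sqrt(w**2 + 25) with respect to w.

w*sqrt(w**2 + 25)/2 - 25*log(w + sqrt(w**2 + 25))/2 + C

Substitute w = 5·tan(θ), so dw = 5·sec(θ)^2 dθ and the radical becomes sqrt(w**2 + 25) = 5·sec(θ) by the Pythagorean identity.
Integrate the resulting trig expression in θ, then back-substitute tan(θ) = w/5, sec(θ) = sqrt(w**2 + 25)/5 (absorbing any constant into C).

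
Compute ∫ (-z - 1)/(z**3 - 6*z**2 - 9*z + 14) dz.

Factor the denominator: (z - 7)*(z - 1)*(z + 2).
Partial-fraction decomposition: 1/(27*(z + 2)) + 1/(9*(z - 1)) - 4/(27*(z - 7)).
Integrate each term: A/(z−a) contributes A·log|z−a|.

-4*log(z - 7)/27 + log(z - 1)/9 + log(z + 2)/27 + C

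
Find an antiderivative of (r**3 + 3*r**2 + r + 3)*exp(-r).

(-r**3 - 6*r**2 - 13*r - 16)*exp(-r) + C

Use integration by parts with u = r**3 + 3*r**2 + r + 3, dv = exp(-r) dr, so v = -exp(-r).
Apply parts 3 times (tabular method): alternate signs, differentiate u down to 0, integrate dv up.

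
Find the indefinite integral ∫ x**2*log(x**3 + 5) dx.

Let u = x**3 + 5, so du = (3*x**2) dx.
The integral becomes (1/3)·∫ log(u) du; integrate by parts with u′=log(u), dv′=du.

x**3*log(x**3 + 5)/3 - x**3/3 + 5*log(x**3 + 5)/3 + C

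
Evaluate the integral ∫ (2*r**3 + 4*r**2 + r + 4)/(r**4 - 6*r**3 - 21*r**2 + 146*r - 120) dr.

293*log(r - 6)/55 - 100*log(r - 4)/27 + 11*log(r - 1)/90 + 151*log(r + 5)/594 + C

Factor the denominator: (r - 6)*(r - 4)*(r - 1)*(r + 5).
Partial-fraction decomposition: 151/(594*(r + 5)) + 11/(90*(r - 1)) - 100/(27*(r - 4)) + 293/(55*(r - 6)).
Integrate each term: A/(r−a) contributes A·log|r−a|.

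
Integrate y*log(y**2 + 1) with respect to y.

y**2*log(y**2 + 1)/2 - y**2/2 + log(y**2 + 1)/2 + C

Let u = y**2 + 1, so du = (2*y) dy.
The integral becomes (1/2)·∫ log(u) du; integrate by parts with u′=log(u), dv′=du.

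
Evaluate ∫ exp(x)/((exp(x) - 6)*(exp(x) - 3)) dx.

Let u = e^x, du = e^x dx.
The integral becomes ∫ du/((u-3)(u-6)); decompose into partial fractions.

log(exp(x) - 6)/3 - log(exp(x) - 3)/3 + C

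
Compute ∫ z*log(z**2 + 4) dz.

Let u = z**2 + 4, so du = (2*z) dz.
The integral becomes (1/2)·∫ log(u) du; integrate by parts with u′=log(u), dv′=du.

z**2*log(z**2 + 4)/2 - z**2/2 + 2*log(z**2 + 4) + C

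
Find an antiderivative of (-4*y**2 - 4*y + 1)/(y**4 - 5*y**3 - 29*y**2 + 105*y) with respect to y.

log(y)/105 - 223*log(y - 7)/336 + 47*log(y - 3)/96 + 79*log(y + 5)/480 + C

Factor the denominator: y*(y - 7)*(y - 3)*(y + 5).
Partial-fraction decomposition: 79/(480*(y + 5)) + 47/(96*(y - 3)) - 223/(336*(y - 7)) + 1/(105*y).
Integrate each term: A/(y−a) contributes A·log|y−a|.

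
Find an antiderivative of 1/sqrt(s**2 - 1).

Substitute s = sec(θ), so ds = sec(θ)*tan(θ) dθ and the radical becomes sqrt(s**2 - 1) = tan(θ) by the Pythagorean identity.
Integrate the resulting trig expression in θ, then back-substitute sec(θ) = s, tan(θ) = sqrt(s**2 - 1) (absorbing any constant into C).

log(s + sqrt(s**2 - 1)) + C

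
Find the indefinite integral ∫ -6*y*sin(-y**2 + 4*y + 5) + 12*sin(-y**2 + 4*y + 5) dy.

Let u = y**2 - 4*y - 5, so du = (2*y - 4) dy.
Rewriting, the integral becomes 3·∫ sin(u) du = 3·-cos(u).
Substituting back, u = y**2 - 4*y - 5.

-3*cos(-y**2 + 4*y + 5) + C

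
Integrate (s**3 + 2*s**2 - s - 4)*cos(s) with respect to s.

s**3*sin(s) + 2*s**2*sin(s) + 3*s**2*cos(s) - 7*s*sin(s) + 4*s*cos(s) - 8*sin(s) - 7*cos(s) + C

Use integration by parts with u = s**3 + 2*s**2 - s - 4, dv = cos(s) ds, so v = sin(s).
Apply parts 3 times (tabular method): alternate signs, differentiate u down to 0, integrate dv up.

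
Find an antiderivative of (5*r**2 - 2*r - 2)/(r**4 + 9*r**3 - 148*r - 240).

Factor the denominator: (r - 4)*(r + 2)*(r + 5)*(r + 6).
Partial-fraction decomposition: -19/(4*(r + 6)) + 133/(27*(r + 5)) - 11/(36*(r + 2)) + 7/(54*(r - 4)).
Integrate each term: A/(r−a) contributes A·log|r−a|.

7*log(r - 4)/54 - 11*log(r + 2)/36 + 133*log(r + 5)/27 - 19*log(r + 6)/4 + C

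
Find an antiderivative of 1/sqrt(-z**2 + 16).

asin(z/4) + C

Substitute z = 4·sin(θ), so dz = 4·cos(θ) dθ and the radical becomes sqrt(-z**2 + 16) = 4·cos(θ) by the Pythagorean identity.
Integrate the resulting trig expression in θ, then back-substitute θ = asin(z/4), sin(θ) = z/4, cos(θ) = sqrt(-z**2 + 16)/4 (absorbing any constant into C).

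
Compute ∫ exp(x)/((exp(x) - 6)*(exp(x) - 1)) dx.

log(exp(x) - 6)/5 - log(exp(x) - 1)/5 + C

Let u = e^x, du = e^x dx.
The integral becomes ∫ du/((u-1)(u-6)); decompose into partial fractions.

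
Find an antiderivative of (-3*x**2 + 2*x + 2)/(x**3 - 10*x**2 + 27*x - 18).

-94*log(x - 6)/15 + 19*log(x - 3)/6 + log(x - 1)/10 + C

Factor the denominator: (x - 6)*(x - 3)*(x - 1).
Partial-fraction decomposition: 1/(10*(x - 1)) + 19/(6*(x - 3)) - 94/(15*(x - 6)).
Integrate each term: A/(x−a) contributes A·log|x−a|.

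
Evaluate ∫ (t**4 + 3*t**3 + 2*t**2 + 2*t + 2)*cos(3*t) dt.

Use integration by parts with u = t**4 + 3*t**3 + 2*t**2 + 2*t + 2, dv = cos(3*t) dt, so v = sin(3*t)/3.
Apply parts 4 times (tabular method): alternate signs, differentiate u down to 0, integrate dv up.

t**4*sin(3*t)/3 + t**3*sin(3*t) + 4*t**3*cos(3*t)/9 + 2*t**2*sin(3*t)/9 + t**2*cos(3*t) + 4*t*cos(3*t)/27 + 50*sin(3*t)/81 + C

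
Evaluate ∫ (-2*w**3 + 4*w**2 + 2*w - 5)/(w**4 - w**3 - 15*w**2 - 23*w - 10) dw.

Factor the denominator: (w - 5)*(w + 1)**2*(w + 2).
Partial-fraction decomposition: -23/(7*(w + 2)) + 67/(36*(w + 1)) + 1/(6*(w + 1)**2) - 145/(252*(w - 5)).
Integrate each term; A/(w−a) gives A·log|w−a|; A/(w−a)² gives −A/(w−a).

-145*log(w - 5)/252 + 67*log(w + 1)/36 - 23*log(w + 2)/7 - 1/(6*w + 6) + C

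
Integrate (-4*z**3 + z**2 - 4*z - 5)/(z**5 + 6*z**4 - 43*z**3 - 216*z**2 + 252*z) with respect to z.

-5*log(z)/252 - 857*log(z - 6)/4680 + 3*log(z - 1)/70 - 919*log(z + 6)/504 + 361*log(z + 7)/182 + C

Factor the denominator: z*(z - 6)*(z - 1)*(z + 6)*(z + 7).
Partial-fraction decomposition: 361/(182*(z + 7)) - 919/(504*(z + 6)) + 3/(70*(z - 1)) - 857/(4680*(z - 6)) - 5/(252*z).
Integrate each term: A/(z−a) contributes A·log|z−a|.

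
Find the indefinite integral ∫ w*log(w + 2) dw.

w**2*log(w + 2)/2 - w**2/4 + w - 2*log(w + 2) + C

Use integration by parts with u = log(w + 2), dv = w dw.
Then du = 1/(w + 2) dw and v = w**2/2.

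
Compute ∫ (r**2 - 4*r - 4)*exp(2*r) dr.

(2*r**2 - 10*r - 3)*exp(2*r)/4 + C

Use integration by parts with u = r**2 - 4*r - 4, dv = exp(2*r) dr, so v = exp(2*r)/2.
Apply parts 2 times (tabular method): alternate signs, differentiate u down to 0, integrate dv up.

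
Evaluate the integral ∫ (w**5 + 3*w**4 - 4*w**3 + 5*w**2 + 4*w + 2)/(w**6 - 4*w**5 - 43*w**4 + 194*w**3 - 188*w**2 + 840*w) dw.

log(w)/420 + 5503*log(w - 6)/1560 - 1549*log(w - 5)/580 + 2671*log(w + 7)/19292 + 141*log(w**2 + 4)/122960 + 4833*atan(w/2)/61480 + C

Factor the denominator: w*(w - 6)*(w - 5)*(w + 7)*(w**2 + 4).
Partial-fraction decomposition: 3*(47*w + 3222)/(61480*(w**2 + 4)) + 2671/(19292*(w + 7)) - 1549/(580*(w - 5)) + 5503/(1560*(w - 6)) + 1/(420*w).
Integrate each term; A/(w−a) gives A·log|w−a|; the (Bw+D)/(w²+p²) term gives a log and an atan.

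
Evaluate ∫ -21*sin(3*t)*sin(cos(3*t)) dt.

-7*cos(cos(3*t)) + C

Let u = cos(3*t), so du = (-3*sin(3*t)) dt.
Rewriting, the integral becomes 7·∫ sin(u) du = 7·-cos(u).
Substituting back, u = cos(3*t).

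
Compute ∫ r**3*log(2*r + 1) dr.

Use integration by parts with u = log(2*r + 1), dv = r**3 dr.
Then du = 2/(2*r + 1) dr and v = r**4/4.

r**4*log(2*r + 1)/4 - r**4/16 + r**3/24 - r**2/32 + r/32 - log(2*r + 1)/64 + C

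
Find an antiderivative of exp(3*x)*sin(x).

3*exp(3*x)*sin(x)/10 - exp(3*x)*cos(x)/10 + C

Let I denote the integral. Integrate by parts with u = sin(x), dv = exp(3*x) dx, so v = exp(3*x)/3: I = exp(3*x)*sin(x)/3 − (1/3)·∫ exp(3*x)*cos(x) dx.
Apply parts again with u = cos(x), dv = exp(3*x) dx: ∫ exp(3*x)*cos(x) dx = exp(3*x)*cos(x)/3 + (1/3)·I. Substituting back brings back I: I = exp(3*x)*sin(x)/3 - exp(3*x)*cos(x)/9 − (1/9)·I.
Solving for I: (1 + 1/9)·I equals the remaining terms, so I = (9/10)·(exp(3*x)*sin(x)/3 - exp(3*x)*cos(x)/9).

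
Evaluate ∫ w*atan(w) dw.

w**2*atan(w)/2 - w/2 + atan(w)/2 + C

Use integration by parts with u = arctan(w), dv = w dw.
Then du = 1/(w**2 + 1) dw.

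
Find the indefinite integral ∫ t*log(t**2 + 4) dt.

Let u = t**2 + 4, so du = (2*t) dt.
The integral becomes (1/2)·∫ log(u) du; integrate by parts with u′=log(u), dv′=du.

t**2*log(t**2 + 4)/2 - t**2/2 + 2*log(t**2 + 4) + C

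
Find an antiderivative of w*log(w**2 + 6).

w**2*log(w**2 + 6)/2 - w**2/2 + 3*log(w**2 + 6) + C

Let u = w**2 + 6, so du = (2*w) dw.
The integral becomes (1/2)·∫ log(u) du; integrate by parts with u′=log(u), dv′=du.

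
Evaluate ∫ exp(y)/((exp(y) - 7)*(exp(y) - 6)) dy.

log(exp(y) - 7) - log(exp(y) - 6) + C

Let u = e^y, du = e^y dy.
The integral becomes ∫ du/((u-7)(u-6)); decompose into partial fractions.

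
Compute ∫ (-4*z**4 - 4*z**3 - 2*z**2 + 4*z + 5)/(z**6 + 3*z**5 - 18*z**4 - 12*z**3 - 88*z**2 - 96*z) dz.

-5*log(z)/96 - 1291*log(z - 4)/4000 - log(z + 1)/125 + 4411*log(z + 6)/12000 + 61*log(z**2 + 4)/8000 - 1023*atan(z/2)/4000 + C

Factor the denominator: z*(z - 4)*(z + 1)*(z + 6)*(z**2 + 4).
Partial-fraction decomposition: (61*z - 2046)/(4000*(z**2 + 4)) + 4411/(12000*(z + 6)) - 1/(125*(z + 1)) - 1291/(4000*(z - 4)) - 5/(96*z).
Integrate each term; A/(z−a) gives A·log|z−a|; the (Bz+D)/(z²+p²) term gives a log and an atan.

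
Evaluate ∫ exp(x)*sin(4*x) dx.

Let I denote the integral. Integrate by parts with u = sin(4*x), dv = exp(x) dx, so v = exp(x): I = exp(x)*sin(4*x) − 4·∫ exp(x)*cos(4*x) dx.
Apply parts again with u = cos(4*x), dv = exp(x) dx: ∫ exp(x)*cos(4*x) dx = exp(x)*cos(4*x) + 4·I. Substituting back brings back I: I = exp(x)*sin(4*x) - 4*exp(x)*cos(4*x) − 16·I.
Solving for I: (1 + 16)·I equals the remaining terms, so I = (1/17)·(exp(x)*sin(4*x) - 4*exp(x)*cos(4*x)).

exp(x)*sin(4*x)/17 - 4*exp(x)*cos(4*x)/17 + C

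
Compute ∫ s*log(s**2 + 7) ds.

Let u = s**2 + 7, so du = (2*s) ds.
The integral becomes (1/2)·∫ log(u) du; integrate by parts with u′=log(u), dv′=du.

s**2*log(s**2 + 7)/2 - s**2/2 + 7*log(s**2 + 7)/2 + C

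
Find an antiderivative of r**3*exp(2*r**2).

(2*r**2 - 1)*exp(2*r**2)/8 + C

Let u = r², du = 2r dr; rewrite as (1/2)∫ u^1·exp(2u) du.
Now integrate by parts 1 time.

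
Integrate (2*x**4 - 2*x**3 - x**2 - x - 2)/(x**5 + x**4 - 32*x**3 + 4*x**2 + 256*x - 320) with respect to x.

181*log(x - 4)/144 - 767*log(x - 2)/1764 - 313*log(x + 4)/144 + 1478*log(x + 5)/441 + 2/(21*x - 42) + C

Factor the denominator: (x - 4)*(x - 2)**2*(x + 4)*(x + 5).
Partial-fraction decomposition: 1478/(441*(x + 5)) - 313/(144*(x + 4)) - 767/(1764*(x - 2)) - 2/(21*(x - 2)**2) + 181/(144*(x - 4)).
Integrate each term; A/(x−a) gives A·log|x−a|; A/(x−a)² gives −A/(x−a).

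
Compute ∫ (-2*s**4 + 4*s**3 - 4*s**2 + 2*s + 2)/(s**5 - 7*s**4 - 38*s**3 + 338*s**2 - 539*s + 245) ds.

Factor the denominator: (s - 7)*(s - 5)*(s - 1)**2*(s + 7).
Partial-fraction decomposition: -3191/(5376*(s + 7)) - 17/(2304*(s - 1)) + 1/(96*(s - 1)**2) + 419/(192*(s - 5)) - 1805/(504*(s - 7)).
Integrate each term; A/(s−a) gives A·log|s−a|; A/(s−a)² gives −A/(s−a).

-1805*log(s - 7)/504 + 419*log(s - 5)/192 - 17*log(s - 1)/2304 - 3191*log(s + 7)/5376 - 1/(96*s - 96) + C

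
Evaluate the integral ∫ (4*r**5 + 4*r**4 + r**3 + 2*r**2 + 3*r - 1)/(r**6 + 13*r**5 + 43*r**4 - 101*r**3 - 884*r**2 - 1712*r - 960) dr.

5227*log(r - 4)/20160 + log(r + 1)/120 - 667*log(r + 3)/28 - 21619*log(r + 4)/192 + 10091*log(r + 5)/72 - 1039/(8*r + 32) + C

Factor the denominator: (r - 4)*(r + 1)*(r + 3)*(r + 4)**2*(r + 5).
Partial-fraction decomposition: 10091/(72*(r + 5)) - 21619/(192*(r + 4)) + 1039/(8*(r + 4)**2) - 667/(28*(r + 3)) + 1/(120*(r + 1)) + 5227/(20160*(r - 4)).
Integrate each term; A/(r−a) gives A·log|r−a|; A/(r−a)² gives −A/(r−a).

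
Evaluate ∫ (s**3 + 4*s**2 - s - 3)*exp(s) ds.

Use integration by parts with u = s**3 + 4*s**2 - s - 3, dv = exp(s) ds, so v = exp(s).
Apply parts 3 times (tabular method): alternate signs, differentiate u down to 0, integrate dv up.

(s**3 + s**2 - 3*s)*exp(s) + C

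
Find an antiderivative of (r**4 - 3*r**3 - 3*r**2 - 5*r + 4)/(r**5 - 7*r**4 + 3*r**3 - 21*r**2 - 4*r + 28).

199*log(r - 7)/424 + log(r - 1)/10 + log(r + 1)/8 + 81*log(r**2 + 4)/530 + 98*atan(r/2)/265 + C

Factor the denominator: (r - 7)*(r - 1)*(r + 1)*(r**2 + 4).
Partial-fraction decomposition: (81*r + 196)/(265*(r**2 + 4)) + 1/(8*(r + 1)) + 1/(10*(r - 1)) + 199/(424*(r - 7)).
Integrate each term; A/(r−a) gives A·log|r−a|; the (Br+D)/(r²+p²) term gives a log and an atan.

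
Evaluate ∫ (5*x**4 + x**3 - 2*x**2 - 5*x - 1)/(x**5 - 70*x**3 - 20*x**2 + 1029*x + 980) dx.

Factor the denominator: (x - 7)*(x - 5)*(x + 1)*(x + 4)*(x + 7).
Partial-fraction decomposition: 1933/(504*(x + 7)) - 401/(297*(x + 4)) + 1/(144*(x + 1)) - 529/(216*(x - 5)) + 6107/(1232*(x - 7)).
Integrate each term: A/(x−a) contributes A·log|x−a|.

6107*log(x - 7)/1232 - 529*log(x - 5)/216 + log(x + 1)/144 - 401*log(x + 4)/297 + 1933*log(x + 7)/504 + C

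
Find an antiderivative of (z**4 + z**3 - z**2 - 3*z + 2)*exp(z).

(z**4 - 3*z**3 + 8*z**2 - 19*z + 21)*exp(z) + C

Use integration by parts with u = z**4 + z**3 - z**2 - 3*z + 2, dv = exp(z) dz, so v = exp(z).
Apply parts 4 times (tabular method): alternate signs, differentiate u down to 0, integrate dv up.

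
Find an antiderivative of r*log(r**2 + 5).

r**2*log(r**2 + 5)/2 - r**2/2 + 5*log(r**2 + 5)/2 + C

Let u = r**2 + 5, so du = (2*r) dr.
The integral becomes (1/2)·∫ log(u) du; integrate by parts with u′=log(u), dv′=du.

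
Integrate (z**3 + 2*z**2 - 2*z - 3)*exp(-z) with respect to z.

Use integration by parts with u = z**3 + 2*z**2 - 2*z - 3, dv = exp(-z) dz, so v = -exp(-z).
Apply parts 3 times (tabular method): alternate signs, differentiate u down to 0, integrate dv up.

(-z**3 - 5*z**2 - 8*z - 5)*exp(-z) + C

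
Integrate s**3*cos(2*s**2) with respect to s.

Let u = s², du = 2s ds; rewrite as (1/2)∫ u^1·cos(2u) du.
Now integrate by parts 1 time.

s**2*sin(2*s**2)/4 + cos(2*s**2)/8 + C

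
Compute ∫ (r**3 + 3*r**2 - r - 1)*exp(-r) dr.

(-r**3 - 6*r**2 - 11*r - 10)*exp(-r) + C

Use integration by parts with u = r**3 + 3*r**2 - r - 1, dv = exp(-r) dr, so v = -exp(-r).
Apply parts 3 times (tabular method): alternate signs, differentiate u down to 0, integrate dv up.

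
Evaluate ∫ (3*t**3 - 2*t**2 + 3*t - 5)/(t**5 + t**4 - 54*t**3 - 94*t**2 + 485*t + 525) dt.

947*log(t - 7)/4608 - 67*log(t - 3)/1024 - 13*log(t + 1)/512 - 1057*log(t + 5)/9216 - 445/(384*t + 1920) + C

Factor the denominator: (t - 7)*(t - 3)*(t + 1)*(t + 5)**2.
Partial-fraction decomposition: -1057/(9216*(t + 5)) + 445/(384*(t + 5)**2) - 13/(512*(t + 1)) - 67/(1024*(t - 3)) + 947/(4608*(t - 7)).
Integrate each term; A/(t−a) gives A·log|t−a|; A/(t−a)² gives −A/(t−a).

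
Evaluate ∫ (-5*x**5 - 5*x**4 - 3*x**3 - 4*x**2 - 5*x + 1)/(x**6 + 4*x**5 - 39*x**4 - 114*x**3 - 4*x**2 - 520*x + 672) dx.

-46181*log(x - 6)/26000 + 21*log(x - 1)/1000 + 3989*log(x + 4)/3000 - 72899*log(x + 7)/16536 - 17593*log(x**2 + 4)/212000 + 5051*atan(x/2)/106000 + C

Factor the denominator: (x - 6)*(x - 1)*(x + 4)*(x + 7)*(x**2 + 4).
Partial-fraction decomposition: -(17593*x - 10102)/(106000*(x**2 + 4)) - 72899/(16536*(x + 7)) + 3989/(3000*(x + 4)) + 21/(1000*(x - 1)) - 46181/(26000*(x - 6)).
Integrate each term; A/(x−a) gives A·log|x−a|; the (Bx+D)/(x²+p²) term gives a log and an atan.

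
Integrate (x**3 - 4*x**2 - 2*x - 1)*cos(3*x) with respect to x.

Use integration by parts with u = x**3 - 4*x**2 - 2*x - 1, dv = cos(3*x) dx, so v = sin(3*x)/3.
Apply parts 3 times (tabular method): alternate signs, differentiate u down to 0, integrate dv up.

x**3*sin(3*x)/3 - 4*x**2*sin(3*x)/3 + x**2*cos(3*x)/3 - 8*x*sin(3*x)/9 - 8*x*cos(3*x)/9 - sin(3*x)/27 - 8*cos(3*x)/27 + C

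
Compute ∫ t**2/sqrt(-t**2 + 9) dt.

Substitute t = 3·sin(θ), so dt = 3·cos(θ) dθ and the radical becomes sqrt(-t**2 + 9) = 3·cos(θ) by the Pythagorean identity.
Integrate the resulting trig expression in θ, then back-substitute θ = asin(t/3), sin(θ) = t/3, cos(θ) = sqrt(-t**2 + 9)/3 (absorbing any constant into C).

-t*sqrt(-t**2 + 9)/2 + 9*asin(t/3)/2 + C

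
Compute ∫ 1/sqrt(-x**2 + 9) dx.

Substitute x = 3·sin(θ), so dx = 3·cos(θ) dθ and the radical becomes sqrt(-x**2 + 9) = 3·cos(θ) by the Pythagorean identity.
Integrate the resulting trig expression in θ, then back-substitute θ = asin(x/3), sin(θ) = x/3, cos(θ) = sqrt(-x**2 + 9)/3 (absorbing any constant into C).

asin(x/3) + C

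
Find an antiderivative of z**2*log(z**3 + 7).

z**3*log(z**3 + 7)/3 - z**3/3 + 7*log(z**3 + 7)/3 + C

Let u = z**3 + 7, so du = (3*z**2) dz.
The integral becomes (1/3)·∫ log(u) du; integrate by parts with u′=log(u), dv′=du.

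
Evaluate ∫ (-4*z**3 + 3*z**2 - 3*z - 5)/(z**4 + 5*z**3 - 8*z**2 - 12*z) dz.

Factor the denominator: z*(z - 2)*(z + 1)*(z + 6).
Partial-fraction decomposition: -197/(48*(z + 6)) + 1/(3*(z + 1)) - 31/(48*(z - 2)) + 5/(12*z).
Integrate each term: A/(z−a) contributes A·log|z−a|.

5*log(z)/12 - 31*log(z - 2)/48 + log(z + 1)/3 - 197*log(z + 6)/48 + C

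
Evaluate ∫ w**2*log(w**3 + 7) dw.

w**3*log(w**3 + 7)/3 - w**3/3 + 7*log(w**3 + 7)/3 + C

Let u = w**3 + 7, so du = (3*w**2) dw.
The integral becomes (1/3)·∫ log(u) du; integrate by parts with u′=log(u), dv′=du.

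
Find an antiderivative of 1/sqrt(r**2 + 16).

log(r + sqrt(r**2 + 16)) + C

Substitute r = 4·tan(θ), so dr = 4·sec(θ)^2 dθ and the radical becomes sqrt(r**2 + 16) = 4·sec(θ) by the Pythagorean identity.
Integrate the resulting trig expression in θ, then back-substitute tan(θ) = r/4, sec(θ) = sqrt(r**2 + 16)/4 (absorbing any constant into C).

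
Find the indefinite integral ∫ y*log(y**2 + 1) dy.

Let u = y**2 + 1, so du = (2*y) dy.
The integral becomes (1/2)·∫ log(u) du; integrate by parts with u′=log(u), dv′=du.

y**2*log(y**2 + 1)/2 - y**2/2 + log(y**2 + 1)/2 + C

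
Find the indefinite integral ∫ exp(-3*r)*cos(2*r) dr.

Let I denote the integral. Integrate by parts with u = cos(2*r), dv = exp(-3*r) dr, so v = -exp(-3*r)/3: I = -exp(-3*r)*cos(2*r)/3 − (2/3)·∫ exp(-3*r)*sin(2*r) dr.
Apply parts again with u = sin(2*r), dv = exp(-3*r) dr: ∫ exp(-3*r)*sin(2*r) dr = -exp(-3*r)*sin(2*r)/3 + (2/3)·I. Substituting back brings back I: I = 2*exp(-3*r)*sin(2*r)/9 - exp(-3*r)*cos(2*r)/3 − (4/9)·I.
Solving for I: (1 + 4/9)·I equals the remaining terms, so I = (9/13)·(2*exp(-3*r)*sin(2*r)/9 - exp(-3*r)*cos(2*r)/3).

2*exp(-3*r)*sin(2*r)/13 - 3*exp(-3*r)*cos(2*r)/13 + C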